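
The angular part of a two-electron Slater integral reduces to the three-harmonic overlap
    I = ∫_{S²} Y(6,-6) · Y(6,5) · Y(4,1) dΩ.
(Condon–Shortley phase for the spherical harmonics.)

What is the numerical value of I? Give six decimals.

-0.192803

Checks pass: Σm=0; 16 even; l₃=4∈[0,12].
(2·6+1)(2·6+1)(2·4+1) = 1521
Δ: 8! 4! 4! / 17! → 1/15315300
sum: t=2:+1/829440 t=3:−1/25920 t=4:+1/9216 t=5:−1/25920 t=6:+1/829440 = 7/207360
3j²(6 6 4; 0 0 0) = Δ·Π!·Σ² = 28/2431  (sign +1)
sum: t=8:+1/5806080 = 1/5806080
3j²(6 6 4; -6 5 1) = Δ·Π!·Σ² = 165/6188  (sign -1)
combine: 4πI² = 1521·28/2431·165/6188 = 135/289
take √, sign -1: I = -0.19280266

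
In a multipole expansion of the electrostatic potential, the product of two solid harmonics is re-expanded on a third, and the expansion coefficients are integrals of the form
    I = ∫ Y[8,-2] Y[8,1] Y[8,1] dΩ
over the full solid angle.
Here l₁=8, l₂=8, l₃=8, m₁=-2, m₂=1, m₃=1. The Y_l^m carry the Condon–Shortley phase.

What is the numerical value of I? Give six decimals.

Rules hold: Σm=0, L=24 even, 0≤8≤16.
N = 17·17·17 = 4913
Δ = 8!·8!·8!/25! = 1/236637794250
Racah Σ t=0..8: t=0:+1/65548320768000 t=1:−1/128024064000 t=2:+1/2985984000 t=3:−1/373248000 t=4:+1/191102976 t=5:−1/373248000 t=6:+1/2985984000 t=7:−1/128024064000 t=8:+1/65548320768000 = 11/20808990720
⇒ 3j(8 8 8; 0 0 0)² = 490/96577, sgn +1
Racah Σ t=2..8: t=2:+1/292626432000 t=3:−1/5225472000 t=4:+1/597196800 t=5:−1/298598400 t=6:+1/597196800 t=7:−1/5225472000 t=8:+1/292626432000 = -11/29262643200
⇒ 3j(8 8 8; -2 1 1)² = 504/96577, sgn +1
4πI² = N·(3j₀)²·(3jₘ)² = 4198320/32273761
I = +1·√(0.130085/4π) = 0.10174382

0.101744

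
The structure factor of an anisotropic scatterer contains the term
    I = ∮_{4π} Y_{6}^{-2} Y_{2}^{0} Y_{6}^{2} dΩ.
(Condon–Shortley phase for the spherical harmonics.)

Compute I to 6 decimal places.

0.114688

Checks pass: Σm=0; 14 even; l₃=6∈[4,8].
(2·6+1)(2·2+1)(2·6+1) = 845
Δ: 2! 10! 2! / 15! → 1/90090
sum: t=0:+1/69120 t=1:−1/14400 t=2:+1/69120 = -7/172800
3j²(6 2 6; 0 0 0) = Δ·Π!·Σ² = 14/715  (sign -1)
sum: t=0:+1/322560 t=1:−1/30240 t=2:+1/69120 = -1/64512
3j²(6 2 6; -2 0 2) = Δ·Π!·Σ² = 10/1001  (sign -1)
combine: 4πI² = 845·14/715·10/1001 = 20/121
take √, sign +1: I = 0.11468784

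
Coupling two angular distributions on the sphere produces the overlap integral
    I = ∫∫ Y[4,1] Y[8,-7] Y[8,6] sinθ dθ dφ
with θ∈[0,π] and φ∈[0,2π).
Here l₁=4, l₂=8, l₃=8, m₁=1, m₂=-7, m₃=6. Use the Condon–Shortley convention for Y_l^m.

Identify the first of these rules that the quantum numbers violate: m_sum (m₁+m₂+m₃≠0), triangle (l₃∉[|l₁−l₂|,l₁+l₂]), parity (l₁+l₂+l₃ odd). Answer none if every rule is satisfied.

none

m₁+m₂+m₃ = 1 − 7 + 6 = 0  ✓
triangle: |4−8|=4 ≤ l₃=8 ≤ 4+8=12  ✓
parity: l₁+l₂+l₃ = 20 is even  ✓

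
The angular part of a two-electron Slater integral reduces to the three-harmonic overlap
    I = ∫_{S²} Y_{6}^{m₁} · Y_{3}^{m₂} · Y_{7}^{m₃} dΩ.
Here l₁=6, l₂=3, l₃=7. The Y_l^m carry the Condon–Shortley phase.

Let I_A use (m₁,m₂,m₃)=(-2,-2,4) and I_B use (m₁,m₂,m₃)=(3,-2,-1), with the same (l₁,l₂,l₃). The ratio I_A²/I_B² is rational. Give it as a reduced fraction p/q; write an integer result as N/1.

Shared (l₁,l₂,l₃)=(6,3,7): N and (l;000)² cancel in I_A²/I_B².
A: Δ = 2!·10!·4!/17! = 1/2042040; Racah Σ t=0..1: t=0:+1/967680 t=1:−1/725760 = -1/2903040; ⇒ 3j(6 3 7; -2 -2 4)² = 5/3094, sgn +1
B: Δ = 2!·10!·4!/17! = 1/2042040; Racah Σ t=0..1: t=0:+1/362880 t=1:−1/1935360 = 13/5806080; ⇒ 3j(6 3 7; 3 -2 -1)² = 195/10472, sgn +1
I_A²/I_B² = (5/3094)/(195/10472) = 44/507

44/507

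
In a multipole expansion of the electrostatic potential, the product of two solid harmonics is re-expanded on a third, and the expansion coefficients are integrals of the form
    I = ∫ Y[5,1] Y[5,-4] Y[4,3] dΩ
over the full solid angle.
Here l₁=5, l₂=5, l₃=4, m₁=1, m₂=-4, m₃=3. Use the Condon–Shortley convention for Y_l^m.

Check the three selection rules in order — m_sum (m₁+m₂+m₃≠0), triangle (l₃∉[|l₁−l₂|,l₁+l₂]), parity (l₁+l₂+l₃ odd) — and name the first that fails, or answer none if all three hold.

none

Σmᵢ = 0  ✓
l₃∈[|l₁−l₂|,l₁+l₂]=[0,10], have l₃=4  ✓
Σlᵢ = 14 ⇒ even  ✓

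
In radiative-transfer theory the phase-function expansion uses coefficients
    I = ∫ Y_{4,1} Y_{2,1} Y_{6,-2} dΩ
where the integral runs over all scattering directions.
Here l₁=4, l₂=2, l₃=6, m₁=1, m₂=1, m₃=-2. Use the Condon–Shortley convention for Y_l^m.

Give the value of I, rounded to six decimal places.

m-sum 0 ✓  L=12 even ✓  2≤6≤6 ✓
Π(2lᵢ+1) = 9×5×13 = 585
triangle coeff Δ(4,2,6) = 1/6435
Σ_t [0,0]: t=0:+1/2304 = 1/2304
(3j)²=5/143 [(4 2 6; 0 0 0)], sign=+1
Σ_t [0,0]: t=0:+1/4320 = 1/4320
(3j)²=224/6435 [(4 2 6; 1 1 -2)], sign=+1
⇒ 4πI² = 1120/1573
I = (+1)√(1120/1573/(4π)) = 0.23803440

0.238034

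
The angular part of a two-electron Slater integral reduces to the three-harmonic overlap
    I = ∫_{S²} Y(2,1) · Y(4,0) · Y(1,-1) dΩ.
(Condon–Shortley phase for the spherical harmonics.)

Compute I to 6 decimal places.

0.000000

triangle: need 2≤l₃≤6, have 1; I=0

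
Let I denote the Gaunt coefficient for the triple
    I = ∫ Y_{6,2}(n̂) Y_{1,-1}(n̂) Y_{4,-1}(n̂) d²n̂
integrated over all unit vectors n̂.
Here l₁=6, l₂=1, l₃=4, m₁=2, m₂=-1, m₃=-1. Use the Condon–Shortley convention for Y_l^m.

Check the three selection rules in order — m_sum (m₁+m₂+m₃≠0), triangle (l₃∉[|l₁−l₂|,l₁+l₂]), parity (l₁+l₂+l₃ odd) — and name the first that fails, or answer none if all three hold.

triangle

m₁+m₂+m₃ = 2 − 1 − 1 = 0  ✓
triangle: |6−1|=5 ≤ l₃=4 ≤ 6+1=7  ✗
parity: l₁+l₂+l₃ = 11 is odd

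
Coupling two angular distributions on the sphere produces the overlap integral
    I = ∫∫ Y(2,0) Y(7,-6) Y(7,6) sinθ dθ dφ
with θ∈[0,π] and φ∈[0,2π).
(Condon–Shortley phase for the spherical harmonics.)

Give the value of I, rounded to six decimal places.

-0.148420

m-sum 0 ✓  L=16 even ✓  5≤7≤9 ✓
Π(2lᵢ+1) = 5×15×15 = 1125
triangle coeff Δ(2,7,7) = 1/185640
Σ_t [0,2]: t=0:+1/2419200 t=1:−1/518400 t=2:+1/2419200 = -1/907200
(3j)²=56/3315 [(2 7 7; 0 0 0)], sign=+1
Σ_t [0,1]: t=0:+1/159667200 t=1:−1/479001600 = 1/239500800
(3j)²=26/1785 [(2 7 7; 0 -6 6)], sign=-1
⇒ 4πI² = 80/289
I = (-1)√(80/289/(4π)) = -0.14841956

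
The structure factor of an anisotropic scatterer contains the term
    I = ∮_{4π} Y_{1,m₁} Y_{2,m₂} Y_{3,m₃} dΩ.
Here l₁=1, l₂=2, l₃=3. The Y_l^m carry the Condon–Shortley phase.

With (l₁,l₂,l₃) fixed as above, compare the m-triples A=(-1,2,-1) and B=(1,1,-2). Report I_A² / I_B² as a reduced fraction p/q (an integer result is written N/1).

Shared (l₁,l₂,l₃)=(1,2,3): N and (l;000)² cancel in I_A²/I_B².
A: Δ = 0!·2!·4!/7! = 1/105; Racah Σ t=0..0: t=0:+1/48 = 1/48; ⇒ 3j(1 2 3; -1 2 -1)² = 1/105, sgn +1
B: Δ = 0!·2!·4!/7! = 1/105; Racah Σ t=0..0: t=0:+1/12 = 1/12; ⇒ 3j(1 2 3; 1 1 -2)² = 2/21, sgn -1
I_A²/I_B² = (1/105)/(2/21) = 1/10

1/10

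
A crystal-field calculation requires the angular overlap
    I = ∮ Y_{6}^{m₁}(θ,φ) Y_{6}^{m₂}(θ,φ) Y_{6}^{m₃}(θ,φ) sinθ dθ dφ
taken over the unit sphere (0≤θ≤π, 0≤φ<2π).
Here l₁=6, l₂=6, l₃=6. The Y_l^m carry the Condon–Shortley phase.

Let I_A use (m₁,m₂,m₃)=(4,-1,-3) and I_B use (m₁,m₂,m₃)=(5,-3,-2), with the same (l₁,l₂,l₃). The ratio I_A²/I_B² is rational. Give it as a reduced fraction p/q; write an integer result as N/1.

Shared (l₁,l₂,l₃)=(6,6,6): N and (l;000)² cancel in I_A²/I_B².
A: Δ = 6!·6!·6!/19! = 1/325909584; Racah Σ t=0..2: t=0:+1/4147200 t=1:−1/691200 t=2:+1/1244160 = -1/2488320; ⇒ 3j(6 6 6; 4 -1 -3)² = 875/184756, sgn +1
B: Δ = 6!·6!·6!/19! = 1/325909584; Racah Σ t=0..1: t=0:+1/3110400 t=1:−1/4147200 = 1/12441600; ⇒ 3j(6 6 6; 5 -3 -2)² = 7/4199, sgn +1
I_A²/I_B² = (875/184756)/(7/4199) = 125/44

125/44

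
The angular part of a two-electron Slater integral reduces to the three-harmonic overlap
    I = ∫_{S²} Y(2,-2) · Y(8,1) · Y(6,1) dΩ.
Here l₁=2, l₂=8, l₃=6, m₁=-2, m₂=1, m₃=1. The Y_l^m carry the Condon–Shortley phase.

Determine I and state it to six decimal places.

-0.095258

Rules hold: Σm=0, L=16 even, 6≤6≤10.
N = 5·17·13 = 1105
Δ = 4!·0!·12!/17! = 1/30940
Racah Σ t=2..2: t=2:+1/2073600 = 1/2073600
⇒ 3j(2 8 6; 0 0 0)² = 28/1105, sgn +1
Racah Σ t=4..4: t=4:+1/14515200 = 1/14515200
⇒ 3j(2 8 6; -2 1 1)² = 9/2210, sgn -1
4πI² = N·(3j₀)²·(3jₘ)² = 126/1105
I = -1·√(0.114027/4π) = -0.09525750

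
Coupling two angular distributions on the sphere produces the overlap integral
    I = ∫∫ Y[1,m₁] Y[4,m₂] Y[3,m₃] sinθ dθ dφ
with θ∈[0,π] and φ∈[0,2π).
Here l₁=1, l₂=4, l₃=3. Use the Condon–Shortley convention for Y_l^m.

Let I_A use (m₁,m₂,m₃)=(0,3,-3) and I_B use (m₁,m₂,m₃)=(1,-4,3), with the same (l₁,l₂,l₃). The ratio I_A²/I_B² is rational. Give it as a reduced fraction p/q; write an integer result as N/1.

l's match ⇒ only the (l;m) 3-j factors differ between A and B.
A: triangle coeff Δ(1,4,3) = 1/252; Σ_t [1,1]: t=1:−1/720 = -1/720; (3j)²=1/36 [(1 4 3; 0 3 -3)], sign=-1
B: triangle coeff Δ(1,4,3) = 1/252; Σ_t [0,0]: t=0:+1/1440 = 1/1440; (3j)²=1/9 [(1 4 3; 1 -4 3)], sign=+1
I_A²/I_B² = (1/36)/(1/9) = 1/4

1/4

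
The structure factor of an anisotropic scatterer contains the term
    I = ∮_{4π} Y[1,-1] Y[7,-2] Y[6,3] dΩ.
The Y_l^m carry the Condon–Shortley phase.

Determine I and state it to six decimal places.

m-sum 0 ✓  L=14 even ✓  6≤6≤8 ✓
Π(2lᵢ+1) = 3×15×13 = 585
triangle coeff Δ(1,7,6) = 1/1365
Σ_t [1,1]: t=1:−1/518400 = -1/518400
(3j)²=7/195 [(1 7 6; 0 0 0)], sign=-1
Σ_t [2,2]: t=2:+1/4354560 = 1/4354560
(3j)²=2/273 [(1 7 6; -1 -2 3)], sign=-1
⇒ 4πI² = 2/13
I = (+1)√(2/13/(4π)) = 0.11064668

0.110647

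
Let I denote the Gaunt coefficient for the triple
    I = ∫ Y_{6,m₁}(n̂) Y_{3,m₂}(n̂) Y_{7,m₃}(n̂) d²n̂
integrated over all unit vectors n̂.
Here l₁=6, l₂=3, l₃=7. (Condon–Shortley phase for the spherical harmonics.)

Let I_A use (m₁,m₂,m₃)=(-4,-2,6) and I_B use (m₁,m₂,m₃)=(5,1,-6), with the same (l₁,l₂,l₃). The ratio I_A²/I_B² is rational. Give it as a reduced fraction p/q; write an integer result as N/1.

l's match ⇒ only the (l;m) 3-j factors differ between A and B.
A: triangle coeff Δ(6,3,7) = 1/2042040; Σ_t [0,1]: t=0:+1/43545600 t=1:−1/8709120 = -1/10886400; (3j)²=8/357 [(6 3 7; -4 -2 6)], sign=+1
B: triangle coeff Δ(6,3,7) = 1/2042040; Σ_t [0,1]: t=0:+1/17418240 t=1:−1/21772800 = 1/87091200; (3j)²=11/14280 [(6 3 7; 5 1 -6)], sign=-1
I_A²/I_B² = (8/357)/(11/14280) = 320/11

320/11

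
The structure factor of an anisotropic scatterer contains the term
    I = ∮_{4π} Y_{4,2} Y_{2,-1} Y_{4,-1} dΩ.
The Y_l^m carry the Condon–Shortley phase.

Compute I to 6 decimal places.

m-sum 0 ✓  L=10 even ✓  2≤4≤6 ✓
Π(2lᵢ+1) = 9×5×9 = 405
triangle coeff Δ(4,2,4) = 1/13860
Σ_t [0,2]: t=0:+1/192 t=1:−1/36 t=2:+1/192 = -5/288
(3j)²=20/693 [(4 2 4; 0 0 0)], sign=-1
Σ_t [0,1]: t=0:+1/96 t=1:−1/240 = 1/160
(3j)²=27/1540 [(4 2 4; 2 -1 -1)], sign=-1
⇒ 4πI² = 1215/5929
I = (+1)√(1215/5929/(4π)) = 0.12770047

0.127700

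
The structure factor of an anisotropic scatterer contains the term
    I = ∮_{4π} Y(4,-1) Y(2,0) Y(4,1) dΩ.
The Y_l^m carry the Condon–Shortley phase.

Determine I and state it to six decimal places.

-0.139264

m-sum 0 ✓  L=10 even ✓  2≤4≤6 ✓
Π(2lᵢ+1) = 9×5×9 = 405
triangle coeff Δ(4,2,4) = 1/13860
Σ_t [0,2]: t=0:+1/192 t=1:−1/36 t=2:+1/192 = -5/288
(3j)²=20/693 [(4 2 4; 0 0 0)], sign=-1
Σ_t [0,2]: t=0:+1/480 t=1:−1/48 t=2:+1/144 = -17/1440
(3j)²=289/13860 [(4 2 4; -1 0 1)], sign=+1
⇒ 4πI² = 1445/5929
I = (-1)√(1445/5929/(4π)) = -0.13926381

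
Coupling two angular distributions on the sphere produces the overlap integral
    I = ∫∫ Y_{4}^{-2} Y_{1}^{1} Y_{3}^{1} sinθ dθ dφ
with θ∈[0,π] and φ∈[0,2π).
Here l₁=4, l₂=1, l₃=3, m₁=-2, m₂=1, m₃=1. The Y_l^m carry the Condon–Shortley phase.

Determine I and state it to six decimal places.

Checks pass: Σm=0; 8 even; l₃=3∈[3,5].
(2·4+1)(2·1+1)(2·3+1) = 189
Δ: 2! 6! 0! / 9! → 1/252
sum: t=1:−1/36 = -1/36
3j²(4 1 3; 0 0 0) = Δ·Π!·Σ² = 4/63  (sign +1)
sum: t=2:+1/96 = 1/96
3j²(4 1 3; -2 1 1) = Δ·Π!·Σ² = 5/84  (sign +1)
combine: 4πI² = 189·4/63·5/84 = 5/7
take √, sign +1: I = 0.23841361

0.238414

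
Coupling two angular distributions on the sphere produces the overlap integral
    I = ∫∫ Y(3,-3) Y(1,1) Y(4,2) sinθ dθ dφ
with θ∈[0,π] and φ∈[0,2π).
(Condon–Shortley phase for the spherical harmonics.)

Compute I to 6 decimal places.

m-sum 0 ✓  L=8 even ✓  2≤4≤4 ✓
Π(2lᵢ+1) = 7×3×9 = 189
triangle coeff Δ(3,1,4) = 1/252
Σ_t [0,0]: t=0:+1/36 = 1/36
(3j)²=4/63 [(3 1 4; 0 0 0)], sign=+1
Σ_t [0,0]: t=0:+1/1440 = 1/1440
(3j)²=1/252 [(3 1 4; -3 1 2)], sign=+1
⇒ 4πI² = 1/21
I = (+1)√(1/21/(4π)) = 0.06155813

0.061558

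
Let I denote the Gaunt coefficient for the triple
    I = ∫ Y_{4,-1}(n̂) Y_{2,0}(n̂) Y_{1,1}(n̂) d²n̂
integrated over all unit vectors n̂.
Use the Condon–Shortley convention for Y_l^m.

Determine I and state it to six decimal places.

0.000000

triangle: need 2≤l₃≤6, have 1; I=0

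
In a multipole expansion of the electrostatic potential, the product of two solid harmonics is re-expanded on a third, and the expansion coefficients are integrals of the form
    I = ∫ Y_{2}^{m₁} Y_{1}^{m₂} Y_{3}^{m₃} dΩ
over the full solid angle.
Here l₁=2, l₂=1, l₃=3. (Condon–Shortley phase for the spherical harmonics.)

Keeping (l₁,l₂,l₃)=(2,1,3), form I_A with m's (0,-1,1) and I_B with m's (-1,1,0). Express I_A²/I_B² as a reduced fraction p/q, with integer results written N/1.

2/1

Same 2,1,3: normalisation and zero-m 3j drop out of the ratio.
A: Δ: 0! 4! 2! / 7! → 1/105; sum: t=0:+1/8 = 1/8; 3j²(2 1 3; 0 -1 1) = Δ·Π!·Σ² = 2/35  (sign +1)
B: Δ: 0! 4! 2! / 7! → 1/105; sum: t=0:+1/12 = 1/12; 3j²(2 1 3; -1 1 0) = Δ·Π!·Σ² = 1/35  (sign -1)
I_A²/I_B² = (2/35)/(1/35) = 2/1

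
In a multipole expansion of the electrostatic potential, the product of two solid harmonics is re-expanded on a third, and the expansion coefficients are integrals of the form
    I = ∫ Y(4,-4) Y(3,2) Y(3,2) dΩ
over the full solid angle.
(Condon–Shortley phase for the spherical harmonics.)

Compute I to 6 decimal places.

0.214561

Checks pass: Σm=0; 10 even; l₃=3∈[1,7].
(2·4+1)(2·3+1)(2·3+1) = 441
Δ: 4! 4! 2! / 11! → 1/34650
sum: t=1:−1/72 t=2:+1/16 t=3:−1/72 = 5/144
3j²(4 3 3; 0 0 0) = Δ·Π!·Σ² = 2/77  (sign -1)
sum: t=4:+1/576 = 1/576
3j²(4 3 3; -4 2 2) = Δ·Π!·Σ² = 5/99  (sign -1)
combine: 4πI² = 441·2/77·5/99 = 70/121
take √, sign +1: I = 0.21456131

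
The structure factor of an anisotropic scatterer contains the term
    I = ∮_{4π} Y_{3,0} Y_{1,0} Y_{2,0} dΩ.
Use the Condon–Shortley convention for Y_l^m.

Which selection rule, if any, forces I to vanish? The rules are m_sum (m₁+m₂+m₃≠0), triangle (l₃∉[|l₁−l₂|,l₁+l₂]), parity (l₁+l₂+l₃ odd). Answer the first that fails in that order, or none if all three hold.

azimuthal sum: 0 + 0 + 0 = 0  ✓
2 ≤ 2 ≤ 4 (triangle on l)  ✓
L = 3 + 1 + 2 = 6 (even)  ✓

none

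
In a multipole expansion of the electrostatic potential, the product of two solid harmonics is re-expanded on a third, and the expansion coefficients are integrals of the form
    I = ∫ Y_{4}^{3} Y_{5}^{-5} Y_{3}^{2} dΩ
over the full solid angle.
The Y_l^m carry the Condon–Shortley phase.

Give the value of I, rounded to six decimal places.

-0.212007

Rules hold: Σm=0, L=12 even, 1≤3≤9.
N = 9·11·7 = 693
Δ = 6!·2!·4!/13! = 1/180180
Racah Σ t=2..4: t=2:+1/576 t=3:−1/144 t=4:+1/576 = -1/288
⇒ 3j(4 5 3; 0 0 0)² = 20/1001, sgn +1
Racah Σ t=0..0: t=0:+1/17280 = 1/17280
⇒ 3j(4 5 3; 3 -5 2)² = 35/858, sgn -1
4πI² = N·(3j₀)²·(3jₘ)² = 1050/1859
I = -1·√(0.56482/4π) = -0.21200691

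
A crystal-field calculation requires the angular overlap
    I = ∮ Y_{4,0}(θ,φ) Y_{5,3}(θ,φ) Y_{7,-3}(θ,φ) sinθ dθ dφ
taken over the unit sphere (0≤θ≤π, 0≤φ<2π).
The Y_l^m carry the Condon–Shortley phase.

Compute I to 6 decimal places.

0.062592

Rules hold: Σm=0, L=16 even, 1≤7≤9.
N = 9·11·15 = 1485
Δ = 2!·6!·8!/17! = 1/6126120
Racah Σ t=0..2: t=0:+1/69120 t=1:−1/20736 t=2:+1/69120 = -1/51840
⇒ 3j(4 5 7; 0 0 0)² = 280/21879, sgn +1
Racah Σ t=0..2: t=0:+1/3870720 t=1:−1/181440 t=2:+1/138240 = 23/11612160
⇒ 3j(4 5 7; 0 3 -3)² = 529/204204, sgn +1
4πI² = N·(3j₀)²·(3jₘ)² = 26450/537251
I = +1·√(0.0492321/4π) = 0.06259207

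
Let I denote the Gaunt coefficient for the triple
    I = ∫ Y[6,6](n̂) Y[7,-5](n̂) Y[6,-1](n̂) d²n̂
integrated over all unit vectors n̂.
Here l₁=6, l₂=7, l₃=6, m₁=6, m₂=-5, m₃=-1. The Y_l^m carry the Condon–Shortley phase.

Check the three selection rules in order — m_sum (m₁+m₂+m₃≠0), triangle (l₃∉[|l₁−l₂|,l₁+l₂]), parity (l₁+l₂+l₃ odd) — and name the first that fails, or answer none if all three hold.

azimuthal sum: 6 − 5 − 1 = 0  ✓
1 ≤ 6 ≤ 13 (triangle on l)  ✓
L = 6 + 7 + 6 = 19 (odd)  ✗

parity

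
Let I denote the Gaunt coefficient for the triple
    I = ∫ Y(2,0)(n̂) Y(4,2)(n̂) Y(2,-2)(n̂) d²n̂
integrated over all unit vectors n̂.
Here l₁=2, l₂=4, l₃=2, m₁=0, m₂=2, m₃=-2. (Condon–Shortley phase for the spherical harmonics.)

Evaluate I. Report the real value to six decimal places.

m-sum 0 ✓  L=8 even ✓  2≤2≤6 ✓
Π(2lᵢ+1) = 5×9×5 = 225
triangle coeff Δ(2,4,2) = 1/630
Σ_t [2,2]: t=2:+1/16 = 1/16
(3j)²=2/35 [(2 4 2; 0 0 0)], sign=+1
Σ_t [2,2]: t=2:+1/96 = 1/96
(3j)²=1/42 [(2 4 2; 0 2 -2)], sign=+1
⇒ 4πI² = 15/49
I = (+1)√(15/49/(4π)) = 0.15607835

0.156078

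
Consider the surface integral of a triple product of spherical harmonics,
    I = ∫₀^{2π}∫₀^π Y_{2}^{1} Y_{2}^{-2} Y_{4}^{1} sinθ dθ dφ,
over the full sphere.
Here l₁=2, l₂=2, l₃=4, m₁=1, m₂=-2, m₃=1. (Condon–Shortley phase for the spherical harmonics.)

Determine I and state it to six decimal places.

Checks pass: Σm=0; 8 even; l₃=4∈[0,4].
(2·2+1)(2·2+1)(2·4+1) = 225
Δ: 0! 4! 4! / 9! → 1/630
sum: t=0:+1/16 = 1/16
3j²(2 2 4; 0 0 0) = Δ·Π!·Σ² = 2/35  (sign +1)
sum: t=0:+1/144 = 1/144
3j²(2 2 4; 1 -2 1) = Δ·Π!·Σ² = 1/126  (sign -1)
combine: 4πI² = 225·2/35·1/126 = 5/49
take √, sign -1: I = -0.09011188

-0.090112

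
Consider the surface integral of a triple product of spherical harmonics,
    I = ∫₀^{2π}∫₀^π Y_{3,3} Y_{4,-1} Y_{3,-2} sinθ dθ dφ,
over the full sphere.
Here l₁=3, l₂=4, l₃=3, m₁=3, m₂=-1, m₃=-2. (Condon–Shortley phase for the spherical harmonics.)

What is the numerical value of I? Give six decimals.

0.140463

m-sum 0 ✓  L=10 even ✓  1≤3≤7 ✓
Π(2lᵢ+1) = 7×9×7 = 441
triangle coeff Δ(3,4,3) = 1/34650
Σ_t [1,3]: t=1:−1/72 t=2:+1/16 t=3:−1/72 = 5/144
(3j)²=2/77 [(3 4 3; 0 0 0)], sign=-1
Σ_t [0,0]: t=0:+1/288 = 1/288
(3j)²=5/231 [(3 4 3; 3 -1 -2)], sign=-1
⇒ 4πI² = 30/121
I = (+1)√(30/121/(4π)) = 0.14046335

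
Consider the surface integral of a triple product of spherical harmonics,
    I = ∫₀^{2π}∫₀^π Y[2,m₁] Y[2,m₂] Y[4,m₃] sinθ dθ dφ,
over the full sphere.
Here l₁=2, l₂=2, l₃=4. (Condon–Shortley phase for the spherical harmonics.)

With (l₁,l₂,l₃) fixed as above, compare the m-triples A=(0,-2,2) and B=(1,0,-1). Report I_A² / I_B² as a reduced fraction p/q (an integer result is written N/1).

Shared (l₁,l₂,l₃)=(2,2,4): N and (l;000)² cancel in I_A²/I_B².
A: Δ = 0!·4!·4!/9! = 1/630; Racah Σ t=0..0: t=0:+1/96 = 1/96; ⇒ 3j(2 2 4; 0 -2 2)² = 1/42, sgn +1
B: Δ = 0!·4!·4!/9! = 1/630; Racah Σ t=0..0: t=0:+1/24 = 1/24; ⇒ 3j(2 2 4; 1 0 -1)² = 1/21, sgn -1
I_A²/I_B² = (1/42)/(1/21) = 1/2

1/2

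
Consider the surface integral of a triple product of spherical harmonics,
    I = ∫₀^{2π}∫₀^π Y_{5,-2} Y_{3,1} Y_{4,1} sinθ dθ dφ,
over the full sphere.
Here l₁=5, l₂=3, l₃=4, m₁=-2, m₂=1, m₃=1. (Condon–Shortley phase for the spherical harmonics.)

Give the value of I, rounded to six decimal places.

Rules hold: Σm=0, L=12 even, 2≤4≤8.
N = 11·7·9 = 693
Δ = 4!·6!·2!/13! = 1/180180
Racah Σ t=1..3: t=1:−1/576 t=2:+1/144 t=3:−1/576 = 1/288
⇒ 3j(5 3 4; 0 0 0)² = 20/1001, sgn +1
Racah Σ t=2..4: t=2:+1/960 t=3:−1/288 t=4:+1/1728 = -1/540
⇒ 3j(5 3 4; -2 1 1)² = 128/6435, sgn +1
4πI² = N·(3j₀)²·(3jₘ)² = 512/1859
I = +1·√(0.275417/4π) = 0.14804384

0.148044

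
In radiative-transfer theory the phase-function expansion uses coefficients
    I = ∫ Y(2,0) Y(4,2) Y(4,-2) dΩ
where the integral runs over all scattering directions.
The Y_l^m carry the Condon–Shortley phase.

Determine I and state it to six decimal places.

0.065536

Rules hold: Σm=0, L=10 even, 2≤4≤6.
N = 5·9·9 = 405
Δ = 2!·2!·6!/11! = 1/13860
Racah Σ t=0..2: t=0:+1/192 t=1:−1/36 t=2:+1/192 = -5/288
⇒ 3j(2 4 4; 0 0 0)² = 20/693, sgn -1
Racah Σ t=0..2: t=0:+1/2880 t=1:−1/120 t=2:+1/192 = -1/360
⇒ 3j(2 4 4; 0 2 -2)² = 16/3465, sgn -1
4πI² = N·(3j₀)²·(3jₘ)² = 320/5929
I = +1·√(0.053972/4π) = 0.06553591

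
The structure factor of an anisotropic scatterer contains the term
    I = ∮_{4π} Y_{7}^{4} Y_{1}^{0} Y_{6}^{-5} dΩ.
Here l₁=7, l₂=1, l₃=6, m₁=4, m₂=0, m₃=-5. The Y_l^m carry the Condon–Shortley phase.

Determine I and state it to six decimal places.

m-sum = 4 + 0 − 5 = -1 ≠ 0 ⇒ I = 0

0.000000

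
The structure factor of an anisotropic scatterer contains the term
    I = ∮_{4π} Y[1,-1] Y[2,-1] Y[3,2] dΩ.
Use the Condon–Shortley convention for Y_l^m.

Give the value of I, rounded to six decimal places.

0.261169

Rules hold: Σm=0, L=6 even, 1≤3≤3.
N = 3·5·7 = 105
Δ = 0!·2!·4!/7! = 1/105
Racah Σ t=0..0: t=0:+1/4 = 1/4
⇒ 3j(1 2 3; 0 0 0)² = 3/35, sgn -1
Racah Σ t=0..0: t=0:+1/12 = 1/12
⇒ 3j(1 2 3; -1 -1 2)² = 2/21, sgn -1
4πI² = N·(3j₀)²·(3jₘ)² = 6/7
I = +1·√(0.857143/4π) = 0.26116903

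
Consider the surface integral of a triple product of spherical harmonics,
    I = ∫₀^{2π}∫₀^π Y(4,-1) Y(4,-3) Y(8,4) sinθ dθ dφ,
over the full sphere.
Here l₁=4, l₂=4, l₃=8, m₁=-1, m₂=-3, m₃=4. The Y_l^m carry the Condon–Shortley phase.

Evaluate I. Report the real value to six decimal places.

Checks pass: Σm=0; 16 even; l₃=8∈[0,8].
(2·4+1)(2·4+1)(2·8+1) = 1377
Δ: 0! 8! 8! / 17! → 1/218790
sum: t=0:+1/331776 = 1/331776
3j²(4 4 8; 0 0 0) = Δ·Π!·Σ² = 490/21879  (sign +1)
sum: t=0:+1/3628800 = 1/3628800
3j²(4 4 8; -1 -3 4) = Δ·Π!·Σ² = 16/1105  (sign +1)
combine: 4πI² = 1377·490/21879·16/1105 = 14112/31603
take √, sign +1: I = 0.18850601

0.188506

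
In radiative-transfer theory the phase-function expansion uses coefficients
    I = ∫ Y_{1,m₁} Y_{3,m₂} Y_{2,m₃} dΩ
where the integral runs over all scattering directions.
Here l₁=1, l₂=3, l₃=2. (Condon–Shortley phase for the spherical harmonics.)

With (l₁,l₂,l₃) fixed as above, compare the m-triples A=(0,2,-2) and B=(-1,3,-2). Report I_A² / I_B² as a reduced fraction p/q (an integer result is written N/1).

1/3

Same 1,3,2: normalisation and zero-m 3j drop out of the ratio.
A: Δ: 2! 0! 4! / 7! → 1/105; sum: t=1:−1/24 = -1/24; 3j²(1 3 2; 0 2 -2) = Δ·Π!·Σ² = 1/21  (sign -1)
B: Δ: 2! 0! 4! / 7! → 1/105; sum: t=2:+1/48 = 1/48; 3j²(1 3 2; -1 3 -2) = Δ·Π!·Σ² = 1/7  (sign +1)
I_A²/I_B² = (1/21)/(1/7) = 1/3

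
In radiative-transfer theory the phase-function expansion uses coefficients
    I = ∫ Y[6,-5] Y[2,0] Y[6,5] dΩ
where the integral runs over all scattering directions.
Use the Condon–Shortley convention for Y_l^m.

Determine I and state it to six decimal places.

Checks pass: Σm=0; 14 even; l₃=6∈[4,8].
(2·6+1)(2·2+1)(2·6+1) = 845
Δ: 2! 10! 2! / 15! → 1/90090
sum: t=0:+1/69120 t=1:−1/14400 t=2:+1/69120 = -7/172800
3j²(6 2 6; 0 0 0) = Δ·Π!·Σ² = 14/715  (sign -1)
sum: t=1:−1/3628800 t=2:+1/1451520 = 1/2419200
3j²(6 2 6; -5 0 5) = Δ·Π!·Σ² = 11/910  (sign -1)
combine: 4πI² = 845·14/715·11/910 = 1/5
take √, sign +1: I = 0.12615663

0.126157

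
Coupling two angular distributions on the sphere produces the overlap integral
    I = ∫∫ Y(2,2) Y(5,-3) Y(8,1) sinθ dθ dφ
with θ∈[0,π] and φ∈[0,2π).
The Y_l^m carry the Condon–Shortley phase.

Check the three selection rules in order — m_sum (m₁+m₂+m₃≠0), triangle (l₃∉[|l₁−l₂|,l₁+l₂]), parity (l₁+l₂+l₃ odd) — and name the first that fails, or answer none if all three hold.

azimuthal sum: 2 − 3 + 1 = 0  ✓
3 ≤ 8 ≤ 7 (triangle on l)  ✗
L = 2 + 5 + 8 = 15 (odd)

triangle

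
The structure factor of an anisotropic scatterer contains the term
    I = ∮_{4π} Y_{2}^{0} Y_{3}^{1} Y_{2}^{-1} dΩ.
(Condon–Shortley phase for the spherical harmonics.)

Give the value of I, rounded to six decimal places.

L=7 odd ⇒ parity kills the (l;000) factor ⇒ I = 0

0.000000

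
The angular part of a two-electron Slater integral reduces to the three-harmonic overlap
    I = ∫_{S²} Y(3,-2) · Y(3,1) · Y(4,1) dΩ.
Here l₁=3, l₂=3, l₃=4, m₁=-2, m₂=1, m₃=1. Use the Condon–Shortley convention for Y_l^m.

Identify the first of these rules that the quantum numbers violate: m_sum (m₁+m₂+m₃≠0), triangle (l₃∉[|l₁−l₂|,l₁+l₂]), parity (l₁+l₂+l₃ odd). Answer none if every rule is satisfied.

none

Σmᵢ = 0  ✓
l₃∈[|l₁−l₂|,l₁+l₂]=[0,6], have l₃=4  ✓
Σlᵢ = 10 ⇒ even  ✓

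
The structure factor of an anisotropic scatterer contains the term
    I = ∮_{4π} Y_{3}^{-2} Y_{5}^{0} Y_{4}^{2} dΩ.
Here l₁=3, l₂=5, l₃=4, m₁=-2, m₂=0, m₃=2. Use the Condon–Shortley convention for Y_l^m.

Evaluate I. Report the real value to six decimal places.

Rules hold: Σm=0, L=12 even, 2≤4≤8.
N = 7·11·9 = 693
Δ = 4!·2!·6!/13! = 1/180180
Racah Σ t=1..3: t=1:−1/576 t=2:+1/144 t=3:−1/576 = 1/288
⇒ 3j(3 5 4; 0 0 0)² = 20/1001, sgn +1
Racah Σ t=3..4: t=3:−1/576 t=4:+1/2880 = -1/720
⇒ 3j(3 5 4; -2 0 2)² = 80/3003, sgn -1
4πI² = N·(3j₀)²·(3jₘ)² = 4800/13013
I = -1·√(0.368862/4π) = -0.17132746

-0.171327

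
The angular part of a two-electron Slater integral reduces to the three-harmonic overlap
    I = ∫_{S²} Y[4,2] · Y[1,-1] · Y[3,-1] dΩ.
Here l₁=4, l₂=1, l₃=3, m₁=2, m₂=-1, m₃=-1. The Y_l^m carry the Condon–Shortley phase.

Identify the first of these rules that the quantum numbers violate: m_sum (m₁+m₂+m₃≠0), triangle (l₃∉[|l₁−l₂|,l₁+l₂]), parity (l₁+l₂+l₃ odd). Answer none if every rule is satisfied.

none

azimuthal sum: 2 − 1 − 1 = 0  ✓
3 ≤ 3 ≤ 5 (triangle on l)  ✓
L = 4 + 1 + 3 = 8 (even)  ✓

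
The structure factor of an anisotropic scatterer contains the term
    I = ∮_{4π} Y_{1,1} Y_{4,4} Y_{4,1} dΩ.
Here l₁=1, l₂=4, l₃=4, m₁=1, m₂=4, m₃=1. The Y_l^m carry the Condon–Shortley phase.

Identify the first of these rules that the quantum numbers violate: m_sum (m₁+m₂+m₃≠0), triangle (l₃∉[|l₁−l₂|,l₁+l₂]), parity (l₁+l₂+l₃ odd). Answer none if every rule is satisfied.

m_sum

Σmᵢ = 6  ✗
l₃∈[|l₁−l₂|,l₁+l₂]=[3,5], have l₃=4
Σlᵢ = 9 ⇒ odd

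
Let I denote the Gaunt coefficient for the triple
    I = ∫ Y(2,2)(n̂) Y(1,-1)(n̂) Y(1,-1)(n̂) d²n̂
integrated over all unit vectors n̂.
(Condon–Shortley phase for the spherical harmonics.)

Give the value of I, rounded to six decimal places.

0.309019

m-sum 0 ✓  L=4 even ✓  1≤1≤3 ✓
Π(2lᵢ+1) = 5×3×3 = 45
triangle coeff Δ(2,1,1) = 1/30
Σ_t [1,1]: t=1:−1/1 = -1/1
(3j)²=2/15 [(2 1 1; 0 0 0)], sign=+1
Σ_t [0,0]: t=0:+1/4 = 1/4
(3j)²=1/5 [(2 1 1; 2 -1 -1)], sign=+1
⇒ 4πI² = 6/5
I = (+1)√(6/5/(4π)) = 0.30901936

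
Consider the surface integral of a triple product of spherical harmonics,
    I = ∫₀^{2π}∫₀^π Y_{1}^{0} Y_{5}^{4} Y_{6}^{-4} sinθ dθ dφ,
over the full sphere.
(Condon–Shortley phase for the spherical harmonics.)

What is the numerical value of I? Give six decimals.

0.182727

m-sum 0 ✓  L=12 even ✓  4≤6≤6 ✓
Π(2lᵢ+1) = 3×11×13 = 429
triangle coeff Δ(1,5,6) = 1/858
Σ_t [0,0]: t=0:+1/14400 = 1/14400
(3j)²=6/143 [(1 5 6; 0 0 0)], sign=+1
Σ_t [0,0]: t=0:+1/362880 = 1/362880
(3j)²=10/429 [(1 5 6; 0 4 -4)], sign=+1
⇒ 4πI² = 60/143
I = (+1)√(60/143/(4π)) = 0.18272698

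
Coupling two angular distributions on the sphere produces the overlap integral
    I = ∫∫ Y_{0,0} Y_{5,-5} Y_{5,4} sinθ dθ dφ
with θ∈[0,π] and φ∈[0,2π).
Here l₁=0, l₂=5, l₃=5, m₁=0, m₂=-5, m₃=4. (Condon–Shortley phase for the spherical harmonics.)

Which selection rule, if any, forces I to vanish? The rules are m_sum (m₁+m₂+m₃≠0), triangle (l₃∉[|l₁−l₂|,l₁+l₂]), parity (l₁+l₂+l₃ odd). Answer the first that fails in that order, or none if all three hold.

azimuthal sum: 0 − 5 + 4 = -1  ✗
5 ≤ 5 ≤ 5 (triangle on l)
L = 0 + 5 + 5 = 10 (even)

m_sum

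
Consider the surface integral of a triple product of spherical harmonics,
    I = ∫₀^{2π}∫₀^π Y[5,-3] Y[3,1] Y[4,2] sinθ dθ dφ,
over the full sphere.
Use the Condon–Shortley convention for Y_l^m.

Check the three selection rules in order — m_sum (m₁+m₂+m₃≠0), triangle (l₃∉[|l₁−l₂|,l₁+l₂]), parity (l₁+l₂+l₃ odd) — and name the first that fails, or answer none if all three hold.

none

m₁+m₂+m₃ = -3 + 1 + 2 = 0  ✓
triangle: |5−3|=2 ≤ l₃=4 ≤ 5+3=8  ✓
parity: l₁+l₂+l₃ = 12 is even  ✓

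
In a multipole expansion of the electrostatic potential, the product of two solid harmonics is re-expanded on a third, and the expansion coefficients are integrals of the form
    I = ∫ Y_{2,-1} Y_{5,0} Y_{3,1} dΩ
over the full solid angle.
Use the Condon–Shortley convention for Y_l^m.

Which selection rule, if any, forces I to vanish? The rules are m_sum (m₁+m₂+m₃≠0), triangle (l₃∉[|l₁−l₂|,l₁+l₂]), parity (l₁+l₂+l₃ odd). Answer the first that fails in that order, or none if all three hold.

none

m₁+m₂+m₃ = -1 + 0 + 1 = 0  ✓
triangle: |2−5|=3 ≤ l₃=3 ≤ 2+5=7  ✓
parity: l₁+l₂+l₃ = 10 is even  ✓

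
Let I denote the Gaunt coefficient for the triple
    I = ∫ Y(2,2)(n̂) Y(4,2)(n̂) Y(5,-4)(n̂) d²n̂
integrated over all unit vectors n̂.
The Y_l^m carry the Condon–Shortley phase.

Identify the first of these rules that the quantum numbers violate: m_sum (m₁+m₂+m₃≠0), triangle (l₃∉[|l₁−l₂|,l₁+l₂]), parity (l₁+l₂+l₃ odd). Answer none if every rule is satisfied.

Σmᵢ = 0  ✓
l₃∈[|l₁−l₂|,l₁+l₂]=[2,6], have l₃=5  ✓
Σlᵢ = 11 ⇒ odd  ✗

parity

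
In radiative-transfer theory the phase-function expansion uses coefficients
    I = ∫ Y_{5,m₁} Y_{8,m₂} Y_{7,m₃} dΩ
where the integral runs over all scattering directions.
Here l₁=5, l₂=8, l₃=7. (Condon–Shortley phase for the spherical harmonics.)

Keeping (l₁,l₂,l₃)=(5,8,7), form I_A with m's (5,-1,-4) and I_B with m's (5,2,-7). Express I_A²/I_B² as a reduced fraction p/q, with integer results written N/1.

360/13

l's match ⇒ only the (l;m) 3-j factors differ between A and B.
A: triangle coeff Δ(5,8,7) = 1/814773960; Σ_t [0,0]: t=0:+1/522547200 = 1/522547200; (3j)²=30/4199 [(5 8 7; 5 -1 -4)], sign=-1
B: triangle coeff Δ(5,8,7) = 1/814773960; Σ_t [0,0]: t=0:+1/62705664000 = 1/62705664000; (3j)²=1/3876 [(5 8 7; 5 2 -7)], sign=+1
I_A²/I_B² = (30/4199)/(1/3876) = 360/13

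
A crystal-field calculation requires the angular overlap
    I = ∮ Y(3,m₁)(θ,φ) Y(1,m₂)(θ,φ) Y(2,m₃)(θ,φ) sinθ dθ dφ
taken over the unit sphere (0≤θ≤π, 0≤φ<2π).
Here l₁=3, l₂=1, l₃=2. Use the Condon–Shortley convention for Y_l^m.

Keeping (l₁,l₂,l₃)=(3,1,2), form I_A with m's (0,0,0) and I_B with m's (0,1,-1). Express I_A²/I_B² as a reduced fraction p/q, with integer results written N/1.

Shared (l₁,l₂,l₃)=(3,1,2): N and (l;000)² cancel in I_A²/I_B².
A: Δ = 2!·4!·0!/7! = 1/105; Racah Σ t=1..1: t=1:−1/4 = -1/4; ⇒ 3j(3 1 2; 0 0 0)² = 3/35, sgn -1
B: Δ = 2!·4!·0!/7! = 1/105; Racah Σ t=2..2: t=2:+1/12 = 1/12; ⇒ 3j(3 1 2; 0 1 -1)² = 1/35, sgn -1
I_A²/I_B² = (3/35)/(1/35) = 3/1

3/1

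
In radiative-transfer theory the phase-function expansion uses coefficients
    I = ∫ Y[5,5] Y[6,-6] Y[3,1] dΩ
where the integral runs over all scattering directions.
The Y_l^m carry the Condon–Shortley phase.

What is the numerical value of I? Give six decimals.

Rules hold: Σm=0, L=14 even, 1≤3≤11.
N = 11·13·7 = 1001
Δ = 8!·2!·4!/15! = 1/675675
Racah Σ t=3..5: t=3:−1/8640 t=4:+1/2304 t=5:−1/8640 = 7/34560
⇒ 3j(5 6 3; 0 0 0)² = 7/429, sgn -1
Racah Σ t=0..0: t=0:+1/1935360 = 1/1935360
⇒ 3j(5 6 3; 5 -6 1)² = 3/91, sgn +1
4πI² = N·(3j₀)²·(3jₘ)² = 7/13
I = -1·√(0.538462/4π) = -0.20700098

-0.207001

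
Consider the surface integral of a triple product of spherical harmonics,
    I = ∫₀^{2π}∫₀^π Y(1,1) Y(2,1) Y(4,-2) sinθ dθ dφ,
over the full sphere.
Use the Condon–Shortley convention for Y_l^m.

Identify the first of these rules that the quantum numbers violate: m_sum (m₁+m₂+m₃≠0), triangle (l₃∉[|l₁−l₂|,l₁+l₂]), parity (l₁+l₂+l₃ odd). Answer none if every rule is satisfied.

m₁+m₂+m₃ = 1 + 1 − 2 = 0  ✓
triangle: |1−2|=1 ≤ l₃=4 ≤ 1+2=3  ✗
parity: l₁+l₂+l₃ = 7 is odd

triangle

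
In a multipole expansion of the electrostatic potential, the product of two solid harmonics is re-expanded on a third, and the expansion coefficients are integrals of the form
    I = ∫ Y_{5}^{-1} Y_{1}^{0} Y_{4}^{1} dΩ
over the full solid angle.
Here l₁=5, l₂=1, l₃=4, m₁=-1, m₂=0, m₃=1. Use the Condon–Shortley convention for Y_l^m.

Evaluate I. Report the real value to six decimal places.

-0.240571

m-sum 0 ✓  L=10 even ✓  4≤4≤6 ✓
Π(2lᵢ+1) = 11×3×9 = 297
triangle coeff Δ(5,1,4) = 1/495
Σ_t [1,1]: t=1:−1/576 = -1/576
(3j)²=5/99 [(5 1 4; 0 0 0)], sign=-1
Σ_t [1,1]: t=1:−1/720 = -1/720
(3j)²=8/165 [(5 1 4; -1 0 1)], sign=+1
⇒ 4πI² = 8/11
I = (-1)√(8/11/(4π)) = -0.24057125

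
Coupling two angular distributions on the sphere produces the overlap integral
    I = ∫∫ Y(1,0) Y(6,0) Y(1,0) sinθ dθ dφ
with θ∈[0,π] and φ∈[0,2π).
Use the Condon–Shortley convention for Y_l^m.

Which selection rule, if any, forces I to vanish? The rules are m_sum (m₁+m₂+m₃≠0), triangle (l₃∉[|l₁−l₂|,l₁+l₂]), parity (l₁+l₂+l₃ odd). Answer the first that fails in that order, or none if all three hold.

Σmᵢ = 0  ✓
l₃∈[|l₁−l₂|,l₁+l₂]=[5,7], have l₃=1  ✗
Σlᵢ = 8 ⇒ even

triangle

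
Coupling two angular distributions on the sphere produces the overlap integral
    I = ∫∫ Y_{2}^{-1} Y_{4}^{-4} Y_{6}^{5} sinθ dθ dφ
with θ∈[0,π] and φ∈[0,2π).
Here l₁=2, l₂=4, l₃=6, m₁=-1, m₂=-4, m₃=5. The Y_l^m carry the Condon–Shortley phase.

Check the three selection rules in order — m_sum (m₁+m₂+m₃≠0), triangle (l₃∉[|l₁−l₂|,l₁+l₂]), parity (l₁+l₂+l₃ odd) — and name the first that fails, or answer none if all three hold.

none

azimuthal sum: -1 − 4 + 5 = 0  ✓
2 ≤ 6 ≤ 6 (triangle on l)  ✓
L = 2 + 4 + 6 = 12 (even)  ✓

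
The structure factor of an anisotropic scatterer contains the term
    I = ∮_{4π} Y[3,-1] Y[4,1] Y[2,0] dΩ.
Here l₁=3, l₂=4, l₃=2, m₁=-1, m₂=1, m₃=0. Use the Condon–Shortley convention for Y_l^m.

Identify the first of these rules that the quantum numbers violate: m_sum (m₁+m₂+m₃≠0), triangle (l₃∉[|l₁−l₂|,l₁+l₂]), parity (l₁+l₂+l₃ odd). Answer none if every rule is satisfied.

parity

m₁+m₂+m₃ = -1 + 1 + 0 = 0  ✓
triangle: |3−4|=1 ≤ l₃=2 ≤ 3+4=7  ✓
parity: l₁+l₂+l₃ = 9 is odd  ✗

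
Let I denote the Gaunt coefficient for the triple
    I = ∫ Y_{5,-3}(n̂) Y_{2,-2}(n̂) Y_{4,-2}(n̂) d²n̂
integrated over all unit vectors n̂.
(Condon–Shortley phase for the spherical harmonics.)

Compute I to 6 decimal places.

m-sum = -3 − 2 − 2 = -7 ≠ 0 ⇒ I = 0

0.000000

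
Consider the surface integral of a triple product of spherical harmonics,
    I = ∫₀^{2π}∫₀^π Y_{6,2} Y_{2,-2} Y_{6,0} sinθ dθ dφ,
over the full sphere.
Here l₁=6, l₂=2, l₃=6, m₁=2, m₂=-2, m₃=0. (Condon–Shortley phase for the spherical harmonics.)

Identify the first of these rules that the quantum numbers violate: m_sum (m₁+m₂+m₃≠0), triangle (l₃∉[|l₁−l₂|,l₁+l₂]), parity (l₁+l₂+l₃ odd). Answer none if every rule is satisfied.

m₁+m₂+m₃ = 2 − 2 + 0 = 0  ✓
triangle: |6−2|=4 ≤ l₃=6 ≤ 6+2=8  ✓
parity: l₁+l₂+l₃ = 14 is even  ✓

none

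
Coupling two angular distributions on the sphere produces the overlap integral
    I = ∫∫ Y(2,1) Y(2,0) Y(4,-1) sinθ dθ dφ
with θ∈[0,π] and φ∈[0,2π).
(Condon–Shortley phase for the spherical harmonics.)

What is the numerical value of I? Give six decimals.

-0.220728

m-sum 0 ✓  L=8 even ✓  0≤4≤4 ✓
Π(2lᵢ+1) = 5×5×9 = 225
triangle coeff Δ(2,2,4) = 1/630
Σ_t [0,0]: t=0:+1/16 = 1/16
(3j)²=2/35 [(2 2 4; 0 0 0)], sign=+1
Σ_t [0,0]: t=0:+1/24 = 1/24
(3j)²=1/21 [(2 2 4; 1 0 -1)], sign=-1
⇒ 4πI² = 30/49
I = (-1)√(30/49/(4π)) = -0.22072812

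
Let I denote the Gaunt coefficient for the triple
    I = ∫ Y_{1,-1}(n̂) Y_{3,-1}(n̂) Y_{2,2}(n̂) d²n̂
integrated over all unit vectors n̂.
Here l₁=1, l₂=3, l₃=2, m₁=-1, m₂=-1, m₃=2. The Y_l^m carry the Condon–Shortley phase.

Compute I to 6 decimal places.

-0.082589

Rules hold: Σm=0, L=6 even, 2≤2≤4.
N = 3·7·5 = 105
Δ = 2!·0!·4!/7! = 1/105
Racah Σ t=1..1: t=1:−1/4 = -1/4
⇒ 3j(1 3 2; 0 0 0)² = 3/35, sgn -1
Racah Σ t=2..2: t=2:+1/48 = 1/48
⇒ 3j(1 3 2; -1 -1 2)² = 1/105, sgn +1
4πI² = N·(3j₀)²·(3jₘ)² = 3/35
I = -1·√(0.0857143/4π) = -0.08258890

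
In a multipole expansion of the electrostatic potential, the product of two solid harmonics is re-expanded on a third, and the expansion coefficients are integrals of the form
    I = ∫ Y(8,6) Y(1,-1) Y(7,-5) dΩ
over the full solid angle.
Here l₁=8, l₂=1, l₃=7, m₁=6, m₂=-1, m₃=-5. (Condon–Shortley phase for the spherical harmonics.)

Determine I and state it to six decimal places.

0.291881

Rules hold: Σm=0, L=16 even, 7≤7≤9.
N = 17·3·15 = 765
Δ = 2!·14!·0!/17! = 1/2040
Racah Σ t=1..1: t=1:−1/25401600 = -1/25401600
⇒ 3j(8 1 7; 0 0 0)² = 8/255, sgn +1
Racah Σ t=0..0: t=0:+1/1916006400 = 1/1916006400
⇒ 3j(8 1 7; 6 -1 -5)² = 91/2040, sgn +1
4πI² = N·(3j₀)²·(3jₘ)² = 91/85
I = +1·√(1.07059/4π) = 0.29188132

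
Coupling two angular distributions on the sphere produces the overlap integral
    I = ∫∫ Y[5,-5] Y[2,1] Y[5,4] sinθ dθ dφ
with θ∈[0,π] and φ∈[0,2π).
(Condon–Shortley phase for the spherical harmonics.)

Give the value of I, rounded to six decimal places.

-0.187924

m-sum 0 ✓  L=12 even ✓  3≤5≤7 ✓
Π(2lᵢ+1) = 11×5×11 = 605
triangle coeff Δ(5,2,5) = 1/38610
Σ_t [0,2]: t=0:+1/2880 t=1:−1/576 t=2:+1/2880 = -1/960
(3j)²=10/429 [(5 2 5; 0 0 0)], sign=+1
Σ_t [2,2]: t=2:+1/80640 = 1/80640
(3j)²=9/286 [(5 2 5; -5 1 4)], sign=-1
⇒ 4πI² = 75/169
I = (-1)√(75/169/(4π)) = -0.18792404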